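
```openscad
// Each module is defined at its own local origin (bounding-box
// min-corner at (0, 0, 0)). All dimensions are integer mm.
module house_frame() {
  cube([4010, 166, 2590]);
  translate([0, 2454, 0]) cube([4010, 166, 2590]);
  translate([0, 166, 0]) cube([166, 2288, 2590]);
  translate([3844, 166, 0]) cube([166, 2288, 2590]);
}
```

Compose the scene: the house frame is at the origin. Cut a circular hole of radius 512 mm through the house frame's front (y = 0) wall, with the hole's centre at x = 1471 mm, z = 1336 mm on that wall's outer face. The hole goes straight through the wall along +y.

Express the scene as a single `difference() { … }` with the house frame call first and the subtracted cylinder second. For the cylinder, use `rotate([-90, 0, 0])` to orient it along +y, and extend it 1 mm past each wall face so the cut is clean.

difference() {
  house_frame();
  translate([1471, -1, 1336]) rotate([-90, 0, 0]) cylinder(h = 168, r = 512);
}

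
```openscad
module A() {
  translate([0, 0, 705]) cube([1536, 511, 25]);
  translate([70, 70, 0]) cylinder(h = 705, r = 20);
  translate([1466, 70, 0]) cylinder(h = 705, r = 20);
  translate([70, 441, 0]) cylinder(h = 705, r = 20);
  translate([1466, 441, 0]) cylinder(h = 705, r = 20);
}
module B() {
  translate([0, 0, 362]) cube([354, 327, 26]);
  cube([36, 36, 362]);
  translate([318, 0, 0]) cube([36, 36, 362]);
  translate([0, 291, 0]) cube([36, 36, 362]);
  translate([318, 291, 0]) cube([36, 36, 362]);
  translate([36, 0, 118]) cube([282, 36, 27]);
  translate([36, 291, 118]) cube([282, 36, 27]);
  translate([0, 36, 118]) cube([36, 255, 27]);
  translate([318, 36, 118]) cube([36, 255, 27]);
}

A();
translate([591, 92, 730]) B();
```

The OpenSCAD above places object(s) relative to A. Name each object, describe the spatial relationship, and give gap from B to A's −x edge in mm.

The stool's min-x is at 591; the table's min-x is 0; gap = 591 mm.

A is a table. B is a stool. The stool is on top of the table, centred. The gap from the stool to the table's −x edge is 591 mm.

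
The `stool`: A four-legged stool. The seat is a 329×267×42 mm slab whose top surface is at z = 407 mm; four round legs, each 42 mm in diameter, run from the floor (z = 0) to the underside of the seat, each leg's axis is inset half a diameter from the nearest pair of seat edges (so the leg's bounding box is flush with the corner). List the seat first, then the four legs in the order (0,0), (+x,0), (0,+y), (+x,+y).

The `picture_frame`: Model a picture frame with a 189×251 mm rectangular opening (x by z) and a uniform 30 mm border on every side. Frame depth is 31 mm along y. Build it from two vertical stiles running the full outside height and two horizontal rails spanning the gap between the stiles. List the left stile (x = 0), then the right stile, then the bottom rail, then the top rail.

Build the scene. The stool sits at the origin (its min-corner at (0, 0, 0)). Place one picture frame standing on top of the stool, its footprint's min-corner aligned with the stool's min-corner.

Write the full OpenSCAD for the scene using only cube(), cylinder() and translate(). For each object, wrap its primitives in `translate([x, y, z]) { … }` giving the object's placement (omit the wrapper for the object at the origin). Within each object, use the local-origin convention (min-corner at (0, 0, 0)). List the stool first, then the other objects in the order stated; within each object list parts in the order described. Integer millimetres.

translate([0, 0, 365]) cube([329, 267, 42]);
translate([21, 21, 0]) cylinder(h = 365, r = 21);
translate([308, 21, 0]) cylinder(h = 365, r = 21);
translate([21, 246, 0]) cylinder(h = 365, r = 21);
translate([308, 246, 0]) cylinder(h = 365, r = 21);
translate([0, 0, 407]) {
  cube([30, 31, 311]);
  translate([219, 0, 0]) cube([30, 31, 311]);
  translate([30, 0, 0]) cube([189, 31, 30]);
  translate([30, 0, 281]) cube([189, 31, 30]);
}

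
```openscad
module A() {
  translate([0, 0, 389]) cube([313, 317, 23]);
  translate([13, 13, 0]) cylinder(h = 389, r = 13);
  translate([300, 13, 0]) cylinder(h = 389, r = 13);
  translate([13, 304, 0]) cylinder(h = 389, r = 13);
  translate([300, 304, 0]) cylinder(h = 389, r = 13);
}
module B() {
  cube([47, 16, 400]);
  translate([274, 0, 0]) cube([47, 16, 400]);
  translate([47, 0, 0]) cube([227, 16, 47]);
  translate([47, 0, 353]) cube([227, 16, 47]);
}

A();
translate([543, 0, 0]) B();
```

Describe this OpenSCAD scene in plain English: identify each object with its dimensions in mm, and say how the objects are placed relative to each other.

A is a four-legged stool. The seat is 313×317 mm, 23 mm thick, top at z = 412 mm. It stands on four round legs, each 26 mm in diameter, from z = 0 to the seat underside, each leg's axis is inset half a diameter from the nearest pair of seat edges (so the leg's bounding box is flush with the corner).

B is a picture frame with a 227×306 mm rectangular opening (x by z) and a uniform 47 mm border on every side. Frame depth is 16 mm along y. It is built from two vertical stiles running the full outside height and two horizontal rails spanning the gap between the stiles.

The picture frame is on the floor beside the stool on its +x side.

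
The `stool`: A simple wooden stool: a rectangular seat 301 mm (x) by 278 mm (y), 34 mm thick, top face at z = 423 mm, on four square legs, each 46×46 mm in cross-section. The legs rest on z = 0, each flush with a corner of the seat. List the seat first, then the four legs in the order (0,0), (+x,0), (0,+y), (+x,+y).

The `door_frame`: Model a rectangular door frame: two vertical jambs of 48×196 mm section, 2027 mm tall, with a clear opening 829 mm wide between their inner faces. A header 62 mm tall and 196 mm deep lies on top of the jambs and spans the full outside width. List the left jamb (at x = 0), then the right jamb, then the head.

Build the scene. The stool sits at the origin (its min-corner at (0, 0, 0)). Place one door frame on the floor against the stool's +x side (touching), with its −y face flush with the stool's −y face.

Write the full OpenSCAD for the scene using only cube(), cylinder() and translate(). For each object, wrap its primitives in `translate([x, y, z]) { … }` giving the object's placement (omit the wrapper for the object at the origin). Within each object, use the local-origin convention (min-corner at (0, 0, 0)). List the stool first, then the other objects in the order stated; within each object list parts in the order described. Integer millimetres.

translate([0, 0, 389]) cube([301, 278, 34]);
cube([46, 46, 389]);
translate([255, 0, 0]) cube([46, 46, 389]);
translate([0, 232, 0]) cube([46, 46, 389]);
translate([255, 232, 0]) cube([46, 46, 389]);
translate([301, 0, 0]) {
  cube([48, 196, 2027]);
  translate([877, 0, 0]) cube([48, 196, 2027]);
  translate([0, 0, 2027]) cube([925, 196, 62]);
}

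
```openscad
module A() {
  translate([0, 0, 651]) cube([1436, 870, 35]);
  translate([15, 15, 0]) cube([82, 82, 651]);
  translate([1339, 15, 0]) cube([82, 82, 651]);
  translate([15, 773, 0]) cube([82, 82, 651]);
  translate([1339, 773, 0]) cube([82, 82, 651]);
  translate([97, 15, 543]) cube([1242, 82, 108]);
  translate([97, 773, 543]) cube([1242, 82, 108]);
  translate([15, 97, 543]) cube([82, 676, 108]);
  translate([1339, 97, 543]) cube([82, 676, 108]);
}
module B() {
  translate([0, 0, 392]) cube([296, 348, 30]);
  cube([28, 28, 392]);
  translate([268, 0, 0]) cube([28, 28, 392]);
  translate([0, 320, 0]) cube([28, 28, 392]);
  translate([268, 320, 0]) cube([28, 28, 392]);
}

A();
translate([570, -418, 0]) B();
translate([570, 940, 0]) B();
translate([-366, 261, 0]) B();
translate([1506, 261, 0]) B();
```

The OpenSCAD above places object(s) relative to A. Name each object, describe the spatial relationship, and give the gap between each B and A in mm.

Each stool's nearest face is 70 mm from the table's bounding box.

A is a table. B is a stool. Four stools sit around the table at the −y, +y, −x, +x sides. The gap between each stool and the table is 70 mm.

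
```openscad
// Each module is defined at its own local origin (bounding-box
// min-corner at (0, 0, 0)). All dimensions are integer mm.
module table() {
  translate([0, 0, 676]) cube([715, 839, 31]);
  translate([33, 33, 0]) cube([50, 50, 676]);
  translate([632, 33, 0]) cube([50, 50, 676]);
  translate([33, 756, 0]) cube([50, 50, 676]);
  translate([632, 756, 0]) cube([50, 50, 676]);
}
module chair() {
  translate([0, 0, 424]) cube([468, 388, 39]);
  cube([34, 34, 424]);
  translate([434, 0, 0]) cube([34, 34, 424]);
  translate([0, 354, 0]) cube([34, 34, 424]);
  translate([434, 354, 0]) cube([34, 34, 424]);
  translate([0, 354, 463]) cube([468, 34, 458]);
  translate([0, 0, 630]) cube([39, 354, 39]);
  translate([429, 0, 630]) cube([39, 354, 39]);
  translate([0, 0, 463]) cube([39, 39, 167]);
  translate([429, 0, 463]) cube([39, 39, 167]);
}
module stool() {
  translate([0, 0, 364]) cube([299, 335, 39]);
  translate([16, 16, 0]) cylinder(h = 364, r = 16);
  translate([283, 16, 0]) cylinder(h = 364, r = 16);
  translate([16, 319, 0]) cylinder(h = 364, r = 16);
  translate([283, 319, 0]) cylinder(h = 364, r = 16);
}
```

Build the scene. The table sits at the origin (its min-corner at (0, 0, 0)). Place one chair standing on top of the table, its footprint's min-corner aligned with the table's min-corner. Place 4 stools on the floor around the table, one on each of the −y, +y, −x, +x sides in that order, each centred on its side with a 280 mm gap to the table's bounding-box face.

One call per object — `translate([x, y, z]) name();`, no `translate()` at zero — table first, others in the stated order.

table();
translate([0, 0, 707]) chair();
translate([208, -615, 0]) stool();
translate([208, 1119, 0]) stool();
translate([-579, 252, 0]) stool();
translate([995, 252, 0]) stool();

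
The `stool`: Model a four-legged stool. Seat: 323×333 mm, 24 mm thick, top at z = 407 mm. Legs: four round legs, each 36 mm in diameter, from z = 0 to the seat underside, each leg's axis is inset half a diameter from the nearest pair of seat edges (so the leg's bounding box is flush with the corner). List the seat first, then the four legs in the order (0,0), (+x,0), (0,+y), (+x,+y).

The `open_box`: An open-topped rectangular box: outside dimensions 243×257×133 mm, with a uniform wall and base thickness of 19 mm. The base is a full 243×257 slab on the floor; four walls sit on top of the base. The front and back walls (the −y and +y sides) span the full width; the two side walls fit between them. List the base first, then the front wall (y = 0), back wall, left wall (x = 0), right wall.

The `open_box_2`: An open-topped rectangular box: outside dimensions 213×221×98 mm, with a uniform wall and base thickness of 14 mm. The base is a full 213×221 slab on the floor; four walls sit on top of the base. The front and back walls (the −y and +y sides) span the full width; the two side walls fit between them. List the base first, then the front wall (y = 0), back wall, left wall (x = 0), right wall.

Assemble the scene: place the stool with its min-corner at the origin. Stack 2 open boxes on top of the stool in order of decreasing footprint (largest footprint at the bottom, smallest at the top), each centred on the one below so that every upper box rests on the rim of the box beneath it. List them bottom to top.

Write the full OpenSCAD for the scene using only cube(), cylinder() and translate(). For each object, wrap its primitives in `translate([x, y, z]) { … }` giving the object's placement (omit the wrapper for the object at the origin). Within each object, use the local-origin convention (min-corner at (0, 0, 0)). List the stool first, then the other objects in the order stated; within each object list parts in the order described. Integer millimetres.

translate([0, 0, 383]) cube([323, 333, 24]);
translate([18, 18, 0]) cylinder(h = 383, r = 18);
translate([305, 18, 0]) cylinder(h = 383, r = 18);
translate([18, 315, 0]) cylinder(h = 383, r = 18);
translate([305, 315, 0]) cylinder(h = 383, r = 18);
translate([40, 38, 407]) {
  cube([243, 257, 19]);
  translate([0, 0, 19]) cube([243, 19, 114]);
  translate([0, 238, 19]) cube([243, 19, 114]);
  translate([0, 19, 19]) cube([19, 219, 114]);
  translate([224, 19, 19]) cube([19, 219, 114]);
}
translate([55, 56, 540]) {
  cube([213, 221, 14]);
  translate([0, 0, 14]) cube([213, 14, 84]);
  translate([0, 207, 14]) cube([213, 14, 84]);
  translate([0, 14, 14]) cube([14, 193, 84]);
  translate([199, 14, 14]) cube([14, 193, 84]);
}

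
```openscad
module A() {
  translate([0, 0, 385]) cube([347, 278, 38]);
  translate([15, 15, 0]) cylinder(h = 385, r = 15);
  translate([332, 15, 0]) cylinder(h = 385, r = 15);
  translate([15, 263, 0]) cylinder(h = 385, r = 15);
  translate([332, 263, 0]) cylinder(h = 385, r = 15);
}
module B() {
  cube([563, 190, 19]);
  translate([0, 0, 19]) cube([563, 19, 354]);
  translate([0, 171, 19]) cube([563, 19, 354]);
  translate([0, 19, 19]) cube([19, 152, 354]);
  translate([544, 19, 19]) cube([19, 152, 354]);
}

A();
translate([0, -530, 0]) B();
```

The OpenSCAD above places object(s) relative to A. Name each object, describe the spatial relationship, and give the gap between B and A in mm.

The open box's nearest face is 340 mm from the stool's −y face.

A is a stool. B is an open box. The open box is on the floor beside the stool on its −y side. The gap between the open box and the stool is 340 mm.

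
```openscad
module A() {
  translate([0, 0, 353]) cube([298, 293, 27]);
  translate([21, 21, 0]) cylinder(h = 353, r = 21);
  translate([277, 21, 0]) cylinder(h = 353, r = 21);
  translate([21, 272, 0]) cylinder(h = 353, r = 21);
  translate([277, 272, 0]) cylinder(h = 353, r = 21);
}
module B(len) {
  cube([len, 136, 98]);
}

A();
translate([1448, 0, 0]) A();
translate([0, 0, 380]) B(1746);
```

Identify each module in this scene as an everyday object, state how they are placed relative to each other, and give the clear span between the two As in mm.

A is a stool. B is a beam. A beam spans the tops of two stools. The clear span between the two stools is 1150 mm.

Second stool starts at x = 1448; first ends at x = 298; clear span = 1448 − 298 = 1150 mm.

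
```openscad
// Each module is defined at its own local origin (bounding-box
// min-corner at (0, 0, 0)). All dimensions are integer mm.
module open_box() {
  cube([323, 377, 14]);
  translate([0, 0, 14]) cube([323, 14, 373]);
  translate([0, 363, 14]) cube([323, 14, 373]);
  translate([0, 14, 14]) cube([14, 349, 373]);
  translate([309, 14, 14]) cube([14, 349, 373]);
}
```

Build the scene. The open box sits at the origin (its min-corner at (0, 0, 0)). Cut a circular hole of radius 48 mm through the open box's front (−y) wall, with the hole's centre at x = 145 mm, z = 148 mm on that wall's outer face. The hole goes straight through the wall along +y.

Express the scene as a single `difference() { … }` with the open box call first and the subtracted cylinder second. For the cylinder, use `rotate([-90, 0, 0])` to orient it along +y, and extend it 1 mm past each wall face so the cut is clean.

difference() {
  open_box();
  translate([145, -1, 148]) rotate([-90, 0, 0]) cylinder(h = 16, r = 48);
}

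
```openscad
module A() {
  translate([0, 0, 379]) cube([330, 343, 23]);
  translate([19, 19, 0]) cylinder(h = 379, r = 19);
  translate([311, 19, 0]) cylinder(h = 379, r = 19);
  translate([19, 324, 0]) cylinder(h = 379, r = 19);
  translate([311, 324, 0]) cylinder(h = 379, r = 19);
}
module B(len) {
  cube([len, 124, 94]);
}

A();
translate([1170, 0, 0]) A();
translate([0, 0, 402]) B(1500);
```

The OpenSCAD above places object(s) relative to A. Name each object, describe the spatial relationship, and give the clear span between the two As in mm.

Second stool starts at x = 1170; first ends at x = 330; clear span = 1170 − 330 = 840 mm.

A is a stool. B is a beam. A beam spans the tops of two stools. The clear span between the two stools is 840 mm.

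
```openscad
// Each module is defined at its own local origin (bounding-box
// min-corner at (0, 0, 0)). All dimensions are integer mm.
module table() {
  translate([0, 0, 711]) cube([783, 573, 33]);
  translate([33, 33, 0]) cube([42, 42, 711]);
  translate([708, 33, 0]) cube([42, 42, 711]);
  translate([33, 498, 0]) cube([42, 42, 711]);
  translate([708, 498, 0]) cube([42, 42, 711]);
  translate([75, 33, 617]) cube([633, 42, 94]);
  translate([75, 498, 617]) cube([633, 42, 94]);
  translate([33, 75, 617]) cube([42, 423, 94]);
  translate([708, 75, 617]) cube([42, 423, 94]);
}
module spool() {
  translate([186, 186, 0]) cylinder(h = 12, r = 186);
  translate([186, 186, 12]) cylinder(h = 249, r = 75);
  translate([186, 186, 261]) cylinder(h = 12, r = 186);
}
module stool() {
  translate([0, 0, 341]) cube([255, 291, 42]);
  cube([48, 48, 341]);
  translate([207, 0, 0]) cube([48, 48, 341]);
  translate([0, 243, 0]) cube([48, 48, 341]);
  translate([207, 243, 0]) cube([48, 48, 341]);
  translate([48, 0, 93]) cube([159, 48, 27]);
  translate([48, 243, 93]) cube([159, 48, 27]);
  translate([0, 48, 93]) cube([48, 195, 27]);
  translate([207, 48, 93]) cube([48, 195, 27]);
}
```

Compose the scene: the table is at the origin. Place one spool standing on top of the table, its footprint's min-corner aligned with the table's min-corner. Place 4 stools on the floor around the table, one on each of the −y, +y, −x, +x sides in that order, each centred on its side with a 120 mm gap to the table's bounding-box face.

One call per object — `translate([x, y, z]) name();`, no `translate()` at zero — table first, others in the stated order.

table();
translate([0, 0, 744]) spool();
translate([264, -411, 0]) stool();
translate([264, 693, 0]) stool();
translate([-375, 141, 0]) stool();
translate([903, 141, 0]) stool();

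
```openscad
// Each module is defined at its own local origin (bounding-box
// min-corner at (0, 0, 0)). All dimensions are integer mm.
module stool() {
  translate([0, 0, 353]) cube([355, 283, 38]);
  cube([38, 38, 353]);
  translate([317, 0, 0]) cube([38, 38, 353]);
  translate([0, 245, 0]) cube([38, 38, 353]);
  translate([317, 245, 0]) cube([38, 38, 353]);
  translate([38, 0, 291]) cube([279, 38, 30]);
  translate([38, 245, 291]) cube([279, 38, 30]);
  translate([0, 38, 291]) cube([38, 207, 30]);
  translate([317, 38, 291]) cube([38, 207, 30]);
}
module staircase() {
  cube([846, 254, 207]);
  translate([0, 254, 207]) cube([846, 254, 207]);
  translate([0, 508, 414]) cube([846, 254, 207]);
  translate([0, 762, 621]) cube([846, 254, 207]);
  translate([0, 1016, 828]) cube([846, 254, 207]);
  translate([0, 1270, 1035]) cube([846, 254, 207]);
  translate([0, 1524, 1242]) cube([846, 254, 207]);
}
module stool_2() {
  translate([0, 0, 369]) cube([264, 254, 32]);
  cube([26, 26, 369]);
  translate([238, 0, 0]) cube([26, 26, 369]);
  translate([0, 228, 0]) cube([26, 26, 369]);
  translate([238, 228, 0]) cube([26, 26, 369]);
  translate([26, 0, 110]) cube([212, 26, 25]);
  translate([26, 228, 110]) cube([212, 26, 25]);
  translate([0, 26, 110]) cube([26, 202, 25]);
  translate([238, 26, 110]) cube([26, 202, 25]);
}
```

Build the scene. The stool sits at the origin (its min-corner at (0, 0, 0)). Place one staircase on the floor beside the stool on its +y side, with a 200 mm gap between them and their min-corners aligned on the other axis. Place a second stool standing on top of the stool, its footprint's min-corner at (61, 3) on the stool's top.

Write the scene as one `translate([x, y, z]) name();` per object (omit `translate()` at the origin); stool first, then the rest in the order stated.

stool();
translate([0, 483, 0]) staircase();
translate([61, 3, 391]) stool_2();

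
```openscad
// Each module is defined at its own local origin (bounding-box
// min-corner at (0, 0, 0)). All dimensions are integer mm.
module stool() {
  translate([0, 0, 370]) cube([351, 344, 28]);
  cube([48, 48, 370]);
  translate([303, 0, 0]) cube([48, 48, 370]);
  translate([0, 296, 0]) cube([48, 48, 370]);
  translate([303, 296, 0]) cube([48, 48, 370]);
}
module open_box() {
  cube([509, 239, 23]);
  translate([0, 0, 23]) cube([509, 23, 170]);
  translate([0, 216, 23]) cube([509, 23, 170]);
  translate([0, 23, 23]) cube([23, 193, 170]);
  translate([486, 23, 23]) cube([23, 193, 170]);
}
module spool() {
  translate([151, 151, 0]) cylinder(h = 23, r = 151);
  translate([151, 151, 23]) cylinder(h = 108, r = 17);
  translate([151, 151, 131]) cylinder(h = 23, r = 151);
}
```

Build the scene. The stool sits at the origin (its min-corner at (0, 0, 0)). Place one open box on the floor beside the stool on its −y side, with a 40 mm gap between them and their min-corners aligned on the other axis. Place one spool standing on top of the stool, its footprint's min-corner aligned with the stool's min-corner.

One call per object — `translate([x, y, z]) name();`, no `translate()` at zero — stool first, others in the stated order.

stool();
translate([0, -279, 0]) open_box();
translate([0, 0, 398]) spool();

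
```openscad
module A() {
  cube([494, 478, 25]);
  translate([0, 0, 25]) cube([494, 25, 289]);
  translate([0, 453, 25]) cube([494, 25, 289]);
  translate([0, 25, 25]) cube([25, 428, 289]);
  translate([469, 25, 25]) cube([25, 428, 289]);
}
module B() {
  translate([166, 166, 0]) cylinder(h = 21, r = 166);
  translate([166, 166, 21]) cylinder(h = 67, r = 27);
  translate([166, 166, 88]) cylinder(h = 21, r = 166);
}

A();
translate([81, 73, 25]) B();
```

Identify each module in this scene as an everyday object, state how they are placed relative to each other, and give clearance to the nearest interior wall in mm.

Clearances: x = 56, y = 48; minimum 48 mm.

A is an open box. B is a spool. The spool sits inside the open box, centred. The clearance to the nearest interior wall is 48 mm.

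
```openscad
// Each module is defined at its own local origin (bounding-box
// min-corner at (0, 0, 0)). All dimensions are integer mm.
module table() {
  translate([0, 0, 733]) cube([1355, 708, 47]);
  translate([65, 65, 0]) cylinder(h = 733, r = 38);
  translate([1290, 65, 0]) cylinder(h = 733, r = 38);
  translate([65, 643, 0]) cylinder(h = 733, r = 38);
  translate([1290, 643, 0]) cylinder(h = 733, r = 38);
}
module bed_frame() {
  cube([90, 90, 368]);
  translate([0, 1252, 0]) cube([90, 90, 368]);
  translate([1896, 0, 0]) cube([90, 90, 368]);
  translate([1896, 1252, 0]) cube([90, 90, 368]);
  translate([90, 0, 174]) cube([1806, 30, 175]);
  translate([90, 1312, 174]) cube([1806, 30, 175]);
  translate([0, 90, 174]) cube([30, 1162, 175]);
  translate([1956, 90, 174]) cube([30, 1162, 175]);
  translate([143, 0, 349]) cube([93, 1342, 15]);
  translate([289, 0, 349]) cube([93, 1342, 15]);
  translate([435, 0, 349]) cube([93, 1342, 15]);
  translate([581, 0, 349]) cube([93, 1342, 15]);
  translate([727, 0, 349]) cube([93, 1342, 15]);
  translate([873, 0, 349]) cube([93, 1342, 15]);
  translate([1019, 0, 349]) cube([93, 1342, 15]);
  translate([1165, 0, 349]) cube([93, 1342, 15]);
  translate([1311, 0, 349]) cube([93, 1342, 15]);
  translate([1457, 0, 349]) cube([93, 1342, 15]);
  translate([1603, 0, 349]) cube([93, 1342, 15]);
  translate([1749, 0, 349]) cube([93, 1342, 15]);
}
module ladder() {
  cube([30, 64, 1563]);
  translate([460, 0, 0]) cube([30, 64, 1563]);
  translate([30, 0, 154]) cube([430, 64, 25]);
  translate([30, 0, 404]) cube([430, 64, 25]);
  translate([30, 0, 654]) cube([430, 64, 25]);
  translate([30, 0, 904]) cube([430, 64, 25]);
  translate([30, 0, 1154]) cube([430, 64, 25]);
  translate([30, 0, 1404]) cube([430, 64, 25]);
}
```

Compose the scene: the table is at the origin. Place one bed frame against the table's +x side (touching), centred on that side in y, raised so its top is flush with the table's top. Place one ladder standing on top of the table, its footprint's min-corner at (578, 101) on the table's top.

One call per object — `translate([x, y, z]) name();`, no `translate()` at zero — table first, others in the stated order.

table();
translate([1355, -317, 412]) bed_frame();
translate([578, 101, 780]) ladder();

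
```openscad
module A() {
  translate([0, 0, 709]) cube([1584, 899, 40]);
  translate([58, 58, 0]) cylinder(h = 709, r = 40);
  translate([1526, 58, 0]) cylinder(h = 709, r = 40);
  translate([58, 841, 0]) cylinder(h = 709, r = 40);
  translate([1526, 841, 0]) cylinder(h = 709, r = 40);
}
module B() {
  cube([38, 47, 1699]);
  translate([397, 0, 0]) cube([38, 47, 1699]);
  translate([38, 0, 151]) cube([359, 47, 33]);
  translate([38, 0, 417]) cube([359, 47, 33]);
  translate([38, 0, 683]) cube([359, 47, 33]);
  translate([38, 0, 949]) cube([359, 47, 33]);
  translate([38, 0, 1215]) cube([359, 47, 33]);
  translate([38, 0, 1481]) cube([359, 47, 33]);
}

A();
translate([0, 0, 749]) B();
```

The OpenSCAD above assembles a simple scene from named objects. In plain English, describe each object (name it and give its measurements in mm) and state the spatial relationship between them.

A is a table: top 1584 mm (x) × 899 mm (y), 40 mm thick, upper face at z = 749 mm, on four round legs of 80 mm diameter, each leg's bounding box inset 18 mm from the nearest pair of top edges, running from z = 0 to the bottom of the top.

B is a straight ladder. Two 38×47 mm vertical rails, 1699 mm tall, stand 435 mm apart (outside-to-outside) with their front faces coplanar on the −y side. 6 rungs, each 47 mm deep and 33 mm tall, span between the inner faces of the rails, front faces flush with the rails. The lowest rung's underside is at z = 151 mm and rungs are spaced 266 mm apart (underside to underside).

The ladder is on top of the table.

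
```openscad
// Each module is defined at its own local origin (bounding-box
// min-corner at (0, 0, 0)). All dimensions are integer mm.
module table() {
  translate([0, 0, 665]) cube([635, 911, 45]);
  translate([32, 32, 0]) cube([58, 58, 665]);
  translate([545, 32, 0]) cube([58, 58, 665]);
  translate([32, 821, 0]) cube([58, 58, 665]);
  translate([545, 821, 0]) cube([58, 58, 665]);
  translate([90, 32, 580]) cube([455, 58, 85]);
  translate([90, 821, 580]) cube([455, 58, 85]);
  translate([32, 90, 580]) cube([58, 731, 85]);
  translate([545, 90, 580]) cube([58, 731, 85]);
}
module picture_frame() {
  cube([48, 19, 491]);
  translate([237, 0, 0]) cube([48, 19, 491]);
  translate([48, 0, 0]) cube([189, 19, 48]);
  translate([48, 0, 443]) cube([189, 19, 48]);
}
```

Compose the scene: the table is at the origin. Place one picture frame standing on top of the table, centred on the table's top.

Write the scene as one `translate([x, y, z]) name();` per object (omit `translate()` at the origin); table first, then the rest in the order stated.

table();
translate([175, 446, 710]) picture_frame();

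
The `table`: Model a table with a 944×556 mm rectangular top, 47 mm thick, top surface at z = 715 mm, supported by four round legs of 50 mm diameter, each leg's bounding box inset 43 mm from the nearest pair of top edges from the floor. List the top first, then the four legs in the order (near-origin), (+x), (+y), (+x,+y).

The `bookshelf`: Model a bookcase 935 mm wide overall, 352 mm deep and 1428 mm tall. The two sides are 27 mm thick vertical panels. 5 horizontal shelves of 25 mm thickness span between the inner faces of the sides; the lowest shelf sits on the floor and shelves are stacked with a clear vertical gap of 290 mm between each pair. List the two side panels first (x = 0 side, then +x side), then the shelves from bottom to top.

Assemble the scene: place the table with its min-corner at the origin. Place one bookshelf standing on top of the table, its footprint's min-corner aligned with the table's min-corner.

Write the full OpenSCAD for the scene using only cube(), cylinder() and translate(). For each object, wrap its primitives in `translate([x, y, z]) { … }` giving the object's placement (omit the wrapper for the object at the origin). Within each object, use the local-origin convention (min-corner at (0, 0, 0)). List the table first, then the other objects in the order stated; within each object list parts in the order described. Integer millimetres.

translate([0, 0, 668]) cube([944, 556, 47]);
translate([68, 68, 0]) cylinder(h = 668, r = 25);
translate([876, 68, 0]) cylinder(h = 668, r = 25);
translate([68, 488, 0]) cylinder(h = 668, r = 25);
translate([876, 488, 0]) cylinder(h = 668, r = 25);
translate([0, 0, 715]) {
  cube([27, 352, 1428]);
  translate([908, 0, 0]) cube([27, 352, 1428]);
  translate([27, 0, 0]) cube([881, 352, 25]);
  translate([27, 0, 315]) cube([881, 352, 25]);
  translate([27, 0, 630]) cube([881, 352, 25]);
  translate([27, 0, 945]) cube([881, 352, 25]);
  translate([27, 0, 1260]) cube([881, 352, 25]);
}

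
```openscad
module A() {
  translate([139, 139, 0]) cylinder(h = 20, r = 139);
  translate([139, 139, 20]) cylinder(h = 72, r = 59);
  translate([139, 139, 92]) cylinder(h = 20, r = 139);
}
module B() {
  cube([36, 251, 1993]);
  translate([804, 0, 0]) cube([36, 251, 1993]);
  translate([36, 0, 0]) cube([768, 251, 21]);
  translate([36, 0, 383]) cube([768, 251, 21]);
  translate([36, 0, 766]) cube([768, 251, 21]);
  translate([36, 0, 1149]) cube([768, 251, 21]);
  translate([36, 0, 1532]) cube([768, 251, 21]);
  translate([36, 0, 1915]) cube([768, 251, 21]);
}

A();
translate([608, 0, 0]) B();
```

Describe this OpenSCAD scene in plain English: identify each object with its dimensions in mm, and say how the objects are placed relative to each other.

A is a spool: two coaxial disc flanges of radius 139 mm and thickness 20 mm, joined by a core cylinder of radius 59 mm and height 72 mm. The lower flange rests on z = 0 and the three cylinders share a vertical axis.

B is an open bookshelf. Two side panels, each 36 mm thick, 251 mm deep and 1993 mm tall, stand 840 mm apart (outside-to-outside). Between them sit 6 shelves, each 21 mm thick and 251 mm deep, spanning the full gap between the sides. The bottom shelf rests on the floor (its underside at z = 0) and the clear gap between one shelf's top and the next shelf's underside is 362 mm.

The bookshelf is on the floor beside the spool on its +x side.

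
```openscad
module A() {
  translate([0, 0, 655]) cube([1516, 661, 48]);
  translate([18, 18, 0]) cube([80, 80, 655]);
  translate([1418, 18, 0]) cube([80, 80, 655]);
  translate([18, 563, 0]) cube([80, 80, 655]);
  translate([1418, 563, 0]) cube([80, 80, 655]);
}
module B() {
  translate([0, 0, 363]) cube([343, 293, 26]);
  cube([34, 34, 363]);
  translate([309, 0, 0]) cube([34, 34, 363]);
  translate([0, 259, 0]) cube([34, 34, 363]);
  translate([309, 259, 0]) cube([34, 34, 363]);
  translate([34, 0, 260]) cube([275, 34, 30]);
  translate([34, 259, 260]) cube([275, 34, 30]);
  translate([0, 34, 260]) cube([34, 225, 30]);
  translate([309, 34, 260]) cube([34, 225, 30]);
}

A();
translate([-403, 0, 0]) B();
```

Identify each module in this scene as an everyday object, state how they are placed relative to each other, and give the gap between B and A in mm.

The stool's nearest face is 60 mm from the table's −x face.

A is a table. B is a stool. The stool is on the floor beside the table on its −x side. The gap between the stool and the table is 60 mm.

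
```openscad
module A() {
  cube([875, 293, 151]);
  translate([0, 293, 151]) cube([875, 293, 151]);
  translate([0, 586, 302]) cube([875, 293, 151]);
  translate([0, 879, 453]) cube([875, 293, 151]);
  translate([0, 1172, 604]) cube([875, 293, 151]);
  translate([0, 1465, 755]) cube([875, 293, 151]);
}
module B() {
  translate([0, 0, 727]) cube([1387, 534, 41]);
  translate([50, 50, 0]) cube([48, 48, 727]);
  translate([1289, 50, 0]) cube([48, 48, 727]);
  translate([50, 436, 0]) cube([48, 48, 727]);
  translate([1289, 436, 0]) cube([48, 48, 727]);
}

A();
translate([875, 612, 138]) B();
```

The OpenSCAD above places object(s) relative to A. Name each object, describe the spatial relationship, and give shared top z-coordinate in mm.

Both tops at z = 906 mm.

A is a staircase. B is a table. The table is beside the staircase with their tops flush at z = 906. The shared top z-coordinate is 906 mm.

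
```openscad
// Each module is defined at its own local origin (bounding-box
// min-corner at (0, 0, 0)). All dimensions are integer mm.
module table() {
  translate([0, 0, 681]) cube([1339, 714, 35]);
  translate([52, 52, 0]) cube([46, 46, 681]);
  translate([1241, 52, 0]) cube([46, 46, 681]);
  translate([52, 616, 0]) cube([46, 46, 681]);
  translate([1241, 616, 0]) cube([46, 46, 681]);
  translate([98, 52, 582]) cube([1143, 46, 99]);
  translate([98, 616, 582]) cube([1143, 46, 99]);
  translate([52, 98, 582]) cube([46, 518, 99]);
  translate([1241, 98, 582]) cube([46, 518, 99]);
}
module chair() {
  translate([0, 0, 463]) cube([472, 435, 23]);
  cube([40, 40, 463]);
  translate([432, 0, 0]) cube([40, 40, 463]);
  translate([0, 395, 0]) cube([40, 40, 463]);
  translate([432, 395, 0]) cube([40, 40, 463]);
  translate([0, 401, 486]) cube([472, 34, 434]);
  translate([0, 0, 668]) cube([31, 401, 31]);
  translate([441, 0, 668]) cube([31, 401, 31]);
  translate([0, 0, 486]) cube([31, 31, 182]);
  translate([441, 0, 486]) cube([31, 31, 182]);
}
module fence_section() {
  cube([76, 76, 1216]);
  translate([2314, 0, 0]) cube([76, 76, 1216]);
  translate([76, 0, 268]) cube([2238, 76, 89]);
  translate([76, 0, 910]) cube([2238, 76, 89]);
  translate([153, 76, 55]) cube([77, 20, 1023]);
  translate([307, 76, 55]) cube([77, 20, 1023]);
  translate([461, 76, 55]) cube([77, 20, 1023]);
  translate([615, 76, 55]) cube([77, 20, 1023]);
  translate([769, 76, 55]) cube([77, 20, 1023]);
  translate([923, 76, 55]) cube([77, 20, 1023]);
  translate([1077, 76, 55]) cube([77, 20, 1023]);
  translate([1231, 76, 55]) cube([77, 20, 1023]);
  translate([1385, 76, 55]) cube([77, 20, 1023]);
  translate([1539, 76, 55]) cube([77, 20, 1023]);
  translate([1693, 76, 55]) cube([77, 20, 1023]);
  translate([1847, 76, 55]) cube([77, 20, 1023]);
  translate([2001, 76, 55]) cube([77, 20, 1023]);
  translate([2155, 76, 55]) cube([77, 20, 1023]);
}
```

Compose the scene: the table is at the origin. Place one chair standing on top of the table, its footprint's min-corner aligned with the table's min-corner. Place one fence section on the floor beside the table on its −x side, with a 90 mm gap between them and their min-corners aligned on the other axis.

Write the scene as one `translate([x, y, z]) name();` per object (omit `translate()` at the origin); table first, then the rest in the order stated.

table();
translate([0, 0, 716]) chair();
translate([-2480, 0, 0]) fence_section();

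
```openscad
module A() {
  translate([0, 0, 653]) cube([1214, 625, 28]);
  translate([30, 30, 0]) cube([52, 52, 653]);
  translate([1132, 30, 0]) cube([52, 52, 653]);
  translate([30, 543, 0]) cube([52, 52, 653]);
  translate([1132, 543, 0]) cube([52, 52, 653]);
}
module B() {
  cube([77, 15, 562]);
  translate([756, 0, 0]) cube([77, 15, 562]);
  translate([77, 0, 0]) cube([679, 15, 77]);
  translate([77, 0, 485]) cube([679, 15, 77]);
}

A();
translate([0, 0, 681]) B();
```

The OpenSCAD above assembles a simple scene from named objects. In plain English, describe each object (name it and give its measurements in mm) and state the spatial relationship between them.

A is a table with a 1214×625 mm rectangular top, 28 mm thick, top surface at z = 681 mm, supported by four 52×52 mm square legs, each inset 30 mm from the nearest pair of top edges, running from the floor.

B is a rectangular picture frame lying in the x–z plane (depth along y). The opening is 679 mm wide (x) by 408 mm tall (z), surrounded by a border 77 mm wide on all four sides. The frame is 15 mm deep and is made of two full-height vertical stiles with two horizontal rails fitted between them.

The picture frame is on top of the table.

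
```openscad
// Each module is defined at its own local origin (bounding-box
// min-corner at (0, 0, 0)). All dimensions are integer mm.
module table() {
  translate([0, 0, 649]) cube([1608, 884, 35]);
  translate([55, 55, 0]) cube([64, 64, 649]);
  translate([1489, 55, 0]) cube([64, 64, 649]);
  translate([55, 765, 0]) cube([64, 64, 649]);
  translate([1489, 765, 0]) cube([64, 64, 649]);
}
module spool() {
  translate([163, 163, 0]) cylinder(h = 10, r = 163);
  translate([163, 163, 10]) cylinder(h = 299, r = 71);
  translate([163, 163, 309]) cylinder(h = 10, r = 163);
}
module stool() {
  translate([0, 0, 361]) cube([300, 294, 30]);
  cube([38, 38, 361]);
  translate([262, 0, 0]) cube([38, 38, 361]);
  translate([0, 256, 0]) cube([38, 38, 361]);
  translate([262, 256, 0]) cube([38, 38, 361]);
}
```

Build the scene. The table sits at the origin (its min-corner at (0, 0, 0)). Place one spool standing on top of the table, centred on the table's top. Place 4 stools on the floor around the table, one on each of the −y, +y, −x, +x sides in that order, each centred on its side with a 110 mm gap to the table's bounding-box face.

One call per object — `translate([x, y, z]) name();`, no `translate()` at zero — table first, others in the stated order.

table();
translate([641, 279, 684]) spool();
translate([654, -404, 0]) stool();
translate([654, 994, 0]) stool();
translate([-410, 295, 0]) stool();
translate([1718, 295, 0]) stool();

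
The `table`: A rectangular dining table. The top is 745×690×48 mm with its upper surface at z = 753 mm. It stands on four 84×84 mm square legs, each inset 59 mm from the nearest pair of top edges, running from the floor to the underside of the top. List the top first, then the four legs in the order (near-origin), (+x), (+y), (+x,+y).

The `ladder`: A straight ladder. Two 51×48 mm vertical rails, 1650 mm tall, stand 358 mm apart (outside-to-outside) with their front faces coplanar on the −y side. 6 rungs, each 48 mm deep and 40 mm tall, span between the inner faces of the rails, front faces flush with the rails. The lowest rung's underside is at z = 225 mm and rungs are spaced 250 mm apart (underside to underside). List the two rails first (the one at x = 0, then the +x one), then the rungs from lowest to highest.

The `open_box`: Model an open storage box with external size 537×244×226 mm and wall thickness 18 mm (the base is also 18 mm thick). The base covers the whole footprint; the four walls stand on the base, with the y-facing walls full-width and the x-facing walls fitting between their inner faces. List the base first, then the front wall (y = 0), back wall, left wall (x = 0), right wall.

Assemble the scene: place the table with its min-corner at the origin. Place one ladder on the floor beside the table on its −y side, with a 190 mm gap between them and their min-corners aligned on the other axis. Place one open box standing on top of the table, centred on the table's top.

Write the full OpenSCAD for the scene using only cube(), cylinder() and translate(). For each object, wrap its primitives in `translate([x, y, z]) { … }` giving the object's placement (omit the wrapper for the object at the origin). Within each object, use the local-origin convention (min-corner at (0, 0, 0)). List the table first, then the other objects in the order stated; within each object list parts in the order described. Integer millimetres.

translate([0, 0, 705]) cube([745, 690, 48]);
translate([59, 59, 0]) cube([84, 84, 705]);
translate([602, 59, 0]) cube([84, 84, 705]);
translate([59, 547, 0]) cube([84, 84, 705]);
translate([602, 547, 0]) cube([84, 84, 705]);
translate([0, -238, 0]) {
  cube([51, 48, 1650]);
  translate([307, 0, 0]) cube([51, 48, 1650]);
  translate([51, 0, 225]) cube([256, 48, 40]);
  translate([51, 0, 475]) cube([256, 48, 40]);
  translate([51, 0, 725]) cube([256, 48, 40]);
  translate([51, 0, 975]) cube([256, 48, 40]);
  translate([51, 0, 1225]) cube([256, 48, 40]);
  translate([51, 0, 1475]) cube([256, 48, 40]);
}
translate([104, 223, 753]) {
  cube([537, 244, 18]);
  translate([0, 0, 18]) cube([537, 18, 208]);
  translate([0, 226, 18]) cube([537, 18, 208]);
  translate([0, 18, 18]) cube([18, 208, 208]);
  translate([519, 18, 18]) cube([18, 208, 208]);
}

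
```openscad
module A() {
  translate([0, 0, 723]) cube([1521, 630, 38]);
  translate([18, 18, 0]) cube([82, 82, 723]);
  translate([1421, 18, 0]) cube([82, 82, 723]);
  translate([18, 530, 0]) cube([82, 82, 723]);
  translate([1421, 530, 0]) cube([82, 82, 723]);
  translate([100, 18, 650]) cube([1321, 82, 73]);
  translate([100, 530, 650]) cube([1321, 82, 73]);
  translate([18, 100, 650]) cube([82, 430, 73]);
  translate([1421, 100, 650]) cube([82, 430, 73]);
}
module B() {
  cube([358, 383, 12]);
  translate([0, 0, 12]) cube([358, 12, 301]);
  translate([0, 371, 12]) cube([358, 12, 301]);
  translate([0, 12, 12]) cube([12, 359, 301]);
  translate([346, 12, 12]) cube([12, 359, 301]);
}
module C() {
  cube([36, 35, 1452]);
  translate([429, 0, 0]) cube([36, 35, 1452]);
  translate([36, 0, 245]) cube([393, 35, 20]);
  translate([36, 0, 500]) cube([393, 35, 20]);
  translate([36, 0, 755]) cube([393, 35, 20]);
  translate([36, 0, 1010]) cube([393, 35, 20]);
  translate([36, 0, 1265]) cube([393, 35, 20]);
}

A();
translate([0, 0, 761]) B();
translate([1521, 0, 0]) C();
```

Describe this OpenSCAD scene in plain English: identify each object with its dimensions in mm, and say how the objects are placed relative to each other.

A is a table with a 1521×630 mm rectangular top, 38 mm thick, top surface at z = 761 mm, supported by four 82×82 mm square legs, each inset 18 mm from the nearest pair of top edges, running from the floor. Four apron rails, 82 mm thick and 73 mm tall, run between adjacent legs with their top edges flush with the underside of the top and their outer faces flush with the legs' outer faces.

B is an open storage box with external size 358×383×313 mm and wall thickness 12 mm (the base is also 12 mm thick). The base covers the whole footprint; the four walls stand on the base, with the y-facing walls full-width and the x-facing walls fitting between their inner faces.

C is a wooden ladder with two side rails of 36×35 mm section and 1452 mm height, set 465 mm apart overall. Between them run 5 rectangular rungs (35 mm deep, 20 mm thick), front faces flush with the rails' −y face. The bottom of the first rung is 245 mm above the floor and each subsequent rung is 255 mm higher than the one below.

The open box is on top of the table. The ladder is against the table's +x side, with their −y faces flush.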